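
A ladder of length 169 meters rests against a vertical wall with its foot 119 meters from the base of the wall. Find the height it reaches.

The ladder, wall, and ground form a right triangle with hypotenuse 169 and one leg 119.
By the Pythagorean theorem: h² = 169² - 119² = 28561 - 14161 = 14400
h = √14400 = 120 meters

120 meters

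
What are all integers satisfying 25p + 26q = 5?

Step 1: Compute gcd(25, 26) = 1.
Since 1 divides 5, solutions exist.

Step 2: Find a particular solution using extended Euclidean algorithm.
We get p₀ = -5, q₀ = 5.
Check: 25*-5 + 26*5 = 5 = 5 ✓

Step 3: Write the general solution.
p = -5 + (26/1)t = -5 + 26t
q = 5 - (25/1)t = 5 - 25t
for any integer t.

p = -5 + 26t, q = 5 - 25t for integer t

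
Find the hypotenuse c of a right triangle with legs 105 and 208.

c² = a² + b² = 105² + 208² = 11025 + 43264 = 54289
c = sqrt(54289) = 233

233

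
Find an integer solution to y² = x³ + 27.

Try small integer x values and check whether x³ + 27 is a perfect square.
x = -3: x³ + 27 = -3³ + 27 = -27 + 27 = 0
Is 0 a perfect square? 0² = 0 ✓
So (x, y) = (-3, 0) is a solution.

x = -3, y = 0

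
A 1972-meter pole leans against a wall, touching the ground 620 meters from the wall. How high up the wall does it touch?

The ladder, wall, and ground form a right triangle with hypotenuse 1972 and one leg 620.
By the Pythagorean theorem: h² = 1972² - 620² = 3888784 - 384400 = 3504384
h = √3504384 = 1872 meters

1872 meters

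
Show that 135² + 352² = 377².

Compute a² + b² = 135² + 352² = 18225 + 123904 = 142129
Compute c² = 377² = 142129
Since 142129 = 142129, confirmed.

Yes, it is a Pythagorean triple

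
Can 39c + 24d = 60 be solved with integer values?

Step 1: Compute gcd(39, 24).
gcd(39, 24) = 3

Step 2: Check divisibility.
Does 3 divide 60? 60 = 3 x 20, so yes.

By the theorem on linear Diophantine equations, 39c + 24d = 60 has integer solutions if and only if gcd(39, 24) divides 60. Since 3 | 60, solutions exist.

Yes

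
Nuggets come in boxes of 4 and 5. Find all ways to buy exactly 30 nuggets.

We need non-negative integers (x, y) with 4x + 5y = 30.
For each x in 0..7, check if 30 - 4x is a non-negative multiple of 5.
x = 0: 5y = 30, y = 6 ✓
x = 5: 5y = 10, y = 2 ✓

(0 boxes of 4, 6 boxes of 5), (5 boxes of 4, 2 boxes of 5)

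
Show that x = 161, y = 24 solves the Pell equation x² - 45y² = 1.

Compute x² = 161² = 25921
Compute 45y² = 45·24² = 45·576 = 25920
x² - 45y² = 25921 - 25920 = 1
Since this equals 1, (161, 24) is a solution.

Yes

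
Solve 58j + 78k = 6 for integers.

Step 1: Check solvability.
gcd(58, 78) = 2
Since 2 divides 6, solutions exist.

Step 2: Apply extended Euclidean algorithm to find gcd.
We find integers such that 58*x0 + 78*y0 = 2

Step 3: Scale the particular solution.
Multiply by 6/2 = 3:
j = -12, k = 9

Step 4: Verify.
58*(-12) + 78*(9) = 6 = 6 ✓

j = -12, k = 9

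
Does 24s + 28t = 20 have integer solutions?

Step 1: Compute gcd(24, 28).
gcd(24, 28) = 4

Step 2: Check divisibility.
Does 4 divide 20? 20 = 4 x 5, so yes.

By the theorem on linear Diophantine equations, 24s + 28t = 20 has integer solutions if and only if gcd(24, 28) divides 20. Since 4 | 20, solutions exist.

Yes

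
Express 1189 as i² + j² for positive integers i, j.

We need to find integers i, j > 0 such that i² + j² = 1189.
Trying i = 10: j² = 1189 - 10² = 1189 - 100 = 1089
j = 33
Check: 10² + 33² = 100 + 1089 = 1189 ✓

1189 = 10² + 33²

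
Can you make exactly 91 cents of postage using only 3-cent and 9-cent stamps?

We need non-negative x, y with 3x + 9y = 91.
gcd(3, 9) = 3, and 3 does not divide 91.
No integer solutions exist, so certainly no non-negative ones.

No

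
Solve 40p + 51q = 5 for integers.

Step 1: Check solvability.
gcd(40, 51) = 1
Since 1 divides 5, solutions exist.

Step 2: Apply extended Euclidean algorithm to find gcd.
We find integers such that 40*x0 + 51*y0 = 1

Step 3: Scale the particular solution.
Multiply by 5/1 = 5:
p = -70, q = 55

Step 4: Verify.
40*(-70) + 51*(55) = 5 = 5 ✓

p = -70, q = 55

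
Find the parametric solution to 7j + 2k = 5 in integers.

Step 1: Compute gcd(7, 2) = 1.
Since 1 divides 5, solutions exist.

Step 2: Find a particular solution using extended Euclidean algorithm.
We get j₀ = 5, k₀ = -15.
Check: 7*5 + 2*-15 = 5 = 5 ✓

Step 3: Write the general solution.
j = 5 + (2/1)t = 5 + 2t
k = -15 - (7/1)t = -15 - 7t
for any integer t.

j = 5 + 2t, k = -15 - 7t for integer t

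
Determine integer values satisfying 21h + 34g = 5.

Step 1: Check solvability.
gcd(21, 34) = 1
Since 1 divides 5, solutions exist.

Step 2: Apply extended Euclidean algorithm to find gcd.
We find integers such that 21*x0 + 34*y0 = 1

Step 3: Scale the particular solution.
Multiply by 5/1 = 5:
h = 65, g = -40

Step 4: Verify.
21*(65) + 34*(-40) = 5 = 5 ✓

h = 65, g = -40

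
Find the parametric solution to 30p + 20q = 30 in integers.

Step 1: Compute gcd(30, 20) = 10.
Since 10 divides 30, solutions exist.

Step 2: Find a particular solution using extended Euclidean algorithm.
We get p₀ = 3, q₀ = -3.
Check: 30*3 + 20*-3 = 30 = 30 ✓

Step 3: Write the general solution.
p = 3 + (20/10)t = 3 + 2t
q = -3 - (30/10)t = -3 - 3t
for any integer t.

p = 3 + 2t, q = -3 - 3t for integer t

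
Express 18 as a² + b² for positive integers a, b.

We need to find integers a, b > 0 such that a² + b² = 18.
Trying a = 3: b² = 18 - 3² = 18 - 9 = 9
b = 3
Check: 3² + 3² = 9 + 9 = 18 ✓

18 = 3² + 3²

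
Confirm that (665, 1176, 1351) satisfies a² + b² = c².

Compute a² + b² = 665² + 1176² = 442225 + 1382976 = 1825201
Compute c² = 1351² = 1825201
Since 1825201 = 1825201, confirmed.

Yes, it is a Pythagorean triple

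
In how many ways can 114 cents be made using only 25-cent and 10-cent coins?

We need non-negative integers (x, y) with 25x + 10y = 114.
For each x from 0 to 4, check if (114 - 25x) is a non-negative multiple of 10.
Solutions (x, y): none
Count: 0

0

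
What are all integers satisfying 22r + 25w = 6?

Step 1: Compute gcd(22, 25) = 1.
Since 1 divides 6, solutions exist.

Step 2: Find a particular solution using extended Euclidean algorithm.
We get r₀ = 48, w₀ = -42.
Check: 22*48 + 25*-42 = 6 = 6 ✓

Step 3: Write the general solution.
r = 48 + (25/1)t = 48 + 25t
w = -42 - (22/1)t = -42 - 22t
for any integer t.

r = 48 + 25t, w = -42 - 22t for integer t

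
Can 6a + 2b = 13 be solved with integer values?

Step 1: Compute gcd(6, 2).
gcd(6, 2) = 2

Step 2: Check divisibility.
Does 2 divide 13? 13 = 2 x 6 + 1, so no.

By the theorem on linear Diophantine equations, 6a + 2b = 13 has integer solutions if and only if gcd(6, 2) divides 13. Since 2 does not divide 13, no solutions exist.

No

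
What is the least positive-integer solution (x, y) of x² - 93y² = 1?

We seek the smallest positive integers (x, y) with x² - 93y² = 1, i.e., x² = 93y² + 1.
Try successive y values:
y = 1: x² = 93·1² + 1 = 94, not a perfect square
y = 2: x² = 93·2² + 1 = 373, not a perfect square
y = 3: x² = 93·3² + 1 = 838, not a perfect square
... continuing the search (or via continued fractions) ...
y = 1260: x² = 93·1260² + 1 = 147646801, x = 12151 ✓

Verify: 12151² - 93·1260² = 147646801 - 147646800 = 1 ✓

x = 12151, y = 1260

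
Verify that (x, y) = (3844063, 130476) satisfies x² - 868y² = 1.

Compute x² = 3844063² = 14776820347969
Compute 868y² = 868·130476² = 868·17023986576 = 14776820347968
x² - 868y² = 14776820347969 - 14776820347968 = 1
Since this equals 1, (3844063, 130476) is a solution.

Yes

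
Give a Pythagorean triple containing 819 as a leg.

We need the other leg and hypotenuse such that 819² + x² = c².
Take x = 408, c = 915: 819² + 408² = 670761 + 166464 = 837225 = 915² ✓
Triple: (819, 408, 915)

(819, 408, 915)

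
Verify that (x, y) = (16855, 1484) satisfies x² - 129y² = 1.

Compute x² = 16855² = 284091025
Compute 129y² = 129·1484² = 129·2202256 = 284091024
x² - 129y² = 284091025 - 284091024 = 1
Since this equals 1, (16855, 1484) is a solution.

Yes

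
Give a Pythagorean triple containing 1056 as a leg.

We need the other leg and hypotenuse such that 1056² + x² = c².
Take x = 92, c = 1060: 1056² + 92² = 1115136 + 8464 = 1123600 = 1060² ✓
Triple: (92, 1056, 1060)

(92, 1056, 1060)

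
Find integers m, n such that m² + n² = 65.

We need to find integers m, n > 0 such that m² + n² = 65.
Trying m = 1: n² = 65 - 1² = 65 - 1 = 64
n = 8
Check: 1² + 8² = 1 + 64 = 65 ✓

65 = 1² + 8²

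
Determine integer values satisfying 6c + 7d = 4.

Step 1: Check solvability.
gcd(6, 7) = 1
Since 1 divides 4, solutions exist.

Step 2: Apply extended Euclidean algorithm to find gcd.
We find integers such that 6*x0 + 7*y0 = 1

Step 3: Scale the particular solution.
Multiply by 4/1 = 4:
c = -4, d = 4

Step 4: Verify.
6*(-4) + 7*(4) = 4 = 4 ✓

c = -4, d = 4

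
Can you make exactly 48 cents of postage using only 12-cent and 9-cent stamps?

We need non-negative x, y with 12x + 9y = 48.
gcd(12, 9) = 3 divides 48, so integer solutions exist.
Search for a non-negative one: x = 1 gives 9y = 48 - 12 = 36, so y = 4.
Check: 12·1 + 9·4 = 48 ✓

Yes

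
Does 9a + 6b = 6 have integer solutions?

Step 1: Compute gcd(9, 6).
gcd(9, 6) = 3

Step 2: Check divisibility.
Does 3 divide 6? 6 = 3 x 2, so yes.

By the theorem on linear Diophantine equations, 9a + 6b = 6 has integer solutions if and only if gcd(9, 6) divides 6. Since 3 | 6, solutions exist.

Yes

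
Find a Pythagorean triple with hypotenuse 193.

We need a² + b² = 193² = 37249.
Trying: 95² + 168² = 9025 + 28224 = 37249 ✓

(95, 168, 193)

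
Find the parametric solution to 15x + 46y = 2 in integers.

Step 1: Compute gcd(15, 46) = 1.
Since 1 divides 2, solutions exist.

Step 2: Find a particular solution using extended Euclidean algorithm.
We get x₀ = -6, y₀ = 2.
Check: 15*-6 + 46*2 = 2 = 2 ✓

Step 3: Write the general solution.
x = -6 + (46/1)t = -6 + 46t
y = 2 - (15/1)t = 2 - 15t
for any integer t.

x = -6 + 46t, y = 2 - 15t for integer t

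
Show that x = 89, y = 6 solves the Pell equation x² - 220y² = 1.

Compute x² = 89² = 7921
Compute 220y² = 220·6² = 220·36 = 7920
x² - 220y² = 7921 - 7920 = 1
Since this equals 1, (89, 6) is a solution.

Yes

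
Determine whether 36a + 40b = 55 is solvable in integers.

Step 1: Compute gcd(36, 40).
gcd(36, 40) = 4

Step 2: Check divisibility.
Does 4 divide 55? 55 = 4 x 13 + 3, so no.

By the theorem on linear Diophantine equations, 36a + 40b = 55 has integer solutions if and only if gcd(36, 40) divides 55. Since 4 does not divide 55, no solutions exist.

No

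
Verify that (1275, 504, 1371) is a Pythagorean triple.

Compute a² + b² = 1275² + 504² = 1625625 + 254016 = 1879641
Compute c² = 1371² = 1879641
Since 1879641 = 1879641, confirmed.

Yes, it is a Pythagorean triple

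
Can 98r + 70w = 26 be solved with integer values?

Step 1: Compute gcd(98, 70).
gcd(98, 70) = 14

Step 2: Check divisibility.
Does 14 divide 26? 26 = 14 x 1 + 12, so no.

By the theorem on linear Diophantine equations, 98r + 70w = 26 has integer solutions if and only if gcd(98, 70) divides 26. Since 14 does not divide 26, no solutions exist.

No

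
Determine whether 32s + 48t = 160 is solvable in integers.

Step 1: Compute gcd(32, 48).
gcd(32, 48) = 16

Step 2: Check divisibility.
Does 16 divide 160? 160 = 16 x 10, so yes.

By the theorem on linear Diophantine equations, 32s + 48t = 160 has integer solutions if and only if gcd(32, 48) divides 160. Since 16 | 160, solutions exist.

Yes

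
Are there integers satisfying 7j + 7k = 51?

Step 1: Compute gcd(7, 7).
gcd(7, 7) = 7

Step 2: Check divisibility.
Does 7 divide 51? 51 = 7 x 7 + 2, so no.

By the theorem on linear Diophantine equations, 7j + 7k = 51 has integer solutions if and only if gcd(7, 7) divides 51. Since 7 does not divide 51, no solutions exist.

No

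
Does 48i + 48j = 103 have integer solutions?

Step 1: Compute gcd(48, 48).
gcd(48, 48) = 48

Step 2: Check divisibility.
Does 48 divide 103? 103 = 48 x 2 + 7, so no.

By the theorem on linear Diophantine equations, 48i + 48j = 103 has integer solutions if and only if gcd(48, 48) divides 103. Since 48 does not divide 103, no solutions exist.

No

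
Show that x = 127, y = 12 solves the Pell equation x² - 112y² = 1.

Compute x² = 127² = 16129
Compute 112y² = 112·12² = 112·144 = 16128
x² - 112y² = 16129 - 16128 = 1
Since this equals 1, (127, 12) is a solution.

Yes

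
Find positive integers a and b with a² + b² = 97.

We need to find integers a, b > 0 such that a² + b² = 97.
Trying a = 4: b² = 97 - 4² = 97 - 16 = 81
b = 9
Check: 4² + 9² = 16 + 81 = 97 ✓

97 = 4² + 9²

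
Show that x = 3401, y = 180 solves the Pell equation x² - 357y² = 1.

Compute x² = 3401² = 11566801
Compute 357y² = 357·180² = 357·32400 = 11566800
x² - 357y² = 11566801 - 11566800 = 1
Since this equals 1, (3401, 180) is a solution.

Yes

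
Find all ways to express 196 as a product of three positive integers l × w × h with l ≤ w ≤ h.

Iterate l from 1 to ⌊196^(1/3)⌋. For each l dividing 196, iterate w ≥ l with w dividing 196/l, and set h = 196/(l·w).
Triples found (8): (1×1×196), (1×2×98), (1×4×49), (1×7×28), (1×14×14), (2×2×49), (2×7×14), (4×7×7)

(1×1×196), (1×2×98), (1×4×49), (1×7×28), (1×14×14), (2×2×49), (2×7×14), (4×7×7)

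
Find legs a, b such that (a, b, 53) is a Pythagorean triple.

We need a² + b² = 53² = 2809.
Trying: 45² + 28² = 2025 + 784 = 2809 ✓

(45, 28, 53)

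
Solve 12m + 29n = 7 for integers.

Step 1: Check solvability.
gcd(12, 29) = 1
Since 1 divides 7, solutions exist.

Step 2: Apply extended Euclidean algorithm to find gcd.
We find integers such that 12*x0 + 29*y0 = 1

Step 3: Scale the particular solution.
Multiply by 7/1 = 7:
m = -84, n = 35

Step 4: Verify.
12*(-84) + 29*(35) = 7 = 7 ✓

m = -84, n = 35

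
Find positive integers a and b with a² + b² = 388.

We need to find integers a, b > 0 such that a² + b² = 388.
Trying a = 8: b² = 388 - 8² = 388 - 64 = 324
b = 18
Check: 8² + 18² = 64 + 324 = 388 ✓

388 = 8² + 18²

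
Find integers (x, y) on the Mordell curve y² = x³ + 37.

Try small integer x values and check whether x³ + 37 is a perfect square.
x = 3: x³ + 37 = 3³ + 37 = 27 + 37 = 64
Is 64 a perfect square? 8² = 64 ✓
So (x, y) = (3, 8) is a solution.

x = 3, y = 8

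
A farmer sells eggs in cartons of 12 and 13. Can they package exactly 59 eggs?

We need non-negative a, b with 12a + 13b = 59.
gcd(12, 13) = 1 divides 59, but no a in [0, 4] gives non-negative b.

No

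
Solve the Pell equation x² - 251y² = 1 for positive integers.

We seek the smallest positive integers (x, y) with x² - 251y² = 1, i.e., x² = 251y² + 1.
Try successive y values:
y = 1: x² = 251·1² + 1 = 252, not a perfect square
y = 2: x² = 251·2² + 1 = 1005, not a perfect square
y = 3: x² = 251·3² + 1 = 2260, not a perfect square
... continuing the search (or via continued fractions) ...
y = 231957: x² = 251·231957² + 1 = 13504816512100, x = 3674890 ✓

Verify: 3674890² - 251·231957² = 13504816512100 - 13504816512099 = 1 ✓

x = 3674890, y = 231957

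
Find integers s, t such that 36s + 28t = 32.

Step 1: Check solvability.
gcd(36, 28) = 4
Since 4 divides 32, solutions exist.

Step 2: Apply extended Euclidean algorithm to find gcd.
We find integers such that 36*x0 + 28*y0 = 4

Step 3: Scale the particular solution.
Multiply by 32/4 = 8:
s = -24, t = 32

Step 4: Verify.
36*(-24) + 28*(32) = 32 = 32 ✓

s = -24, t = 32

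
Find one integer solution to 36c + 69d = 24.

Step 1: Check solvability.
gcd(36, 69) = 3
Since 3 divides 24, solutions exist.

Step 2: Apply extended Euclidean algorithm to find gcd.
We find integers such that 36*x0 + 69*y0 = 3

Step 3: Scale the particular solution.
Multiply by 24/3 = 8:
c = 16, d = -8

Step 4: Verify.
36*(16) + 69*(-8) = 24 = 24 ✓

c = 16, d = -8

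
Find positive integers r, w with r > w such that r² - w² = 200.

Factor: r² - w² = (r+w)(r-w) = 200.
We need two factors of 200 with the same parity.
Use r+w = 100 and r-w = 2 (product 100·2 = 200).
Adding: 2r = 102, so r = 51.
Subtracting: 2w = 98, so w = 49.
Check: 51² - 49² = 2601 - 2401 = 200 ✓

r = 51, w = 49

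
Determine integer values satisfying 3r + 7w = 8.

Step 1: Check solvability.
gcd(3, 7) = 1
Since 1 divides 8, solutions exist.

Step 2: Apply extended Euclidean algorithm to find gcd.
We find integers such that 3*x0 + 7*y0 = 1

Step 3: Scale the particular solution.
Multiply by 8/1 = 8:
r = -16, w = 8

Step 4: Verify.
3*(-16) + 7*(8) = 8 = 8 ✓

r = -16, w = 8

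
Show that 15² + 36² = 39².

Compute a² + b² = 15² + 36² = 225 + 1296 = 1521
Compute c² = 39² = 1521
Since 1521 = 1521, confirmed.

Yes, it is a Pythagorean triple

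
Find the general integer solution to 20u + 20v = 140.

Step 1: Compute gcd(20, 20) = 20.
Since 20 divides 140, solutions exist.

Step 2: Find a particular solution using extended Euclidean algorithm.
We get u₀ = 0, v₀ = 7.
Check: 20*0 + 20*7 = 140 = 140 ✓

Step 3: Write the general solution.
u = 0 + (20/20)t = 0 + 1t
v = 7 - (20/20)t = 7 - 1t
for any integer t.

u = 0 + 1t, v = 7 - 1t for integer t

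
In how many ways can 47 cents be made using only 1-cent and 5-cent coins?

We need non-negative integers (x, y) with 1x + 5y = 47.
For each x from 0 to 47, check if (47 - 1x) is a non-negative multiple of 5.
Solutions (x, y): (2,9), (7,8), (12,7), (17,6), ...
Count: 10

10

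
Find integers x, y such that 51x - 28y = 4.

Step 1: Check solvability.
gcd(51, 28) = 1
Since 1 divides 4, solutions exist.

Step 2: Apply extended Euclidean algorithm to find gcd.
We find integers such that 51*x0 + 28*y0 = 1

Step 3: Scale the particular solution.
Multiply by 4/1 = 4:
x = 44, y = 80

Step 4: Verify.
51*(44) - 28*(80) = 4 = 4 ✓

x = 44, y = 80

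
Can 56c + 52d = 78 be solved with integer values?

Step 1: Compute gcd(56, 52).
gcd(56, 52) = 4

Step 2: Check divisibility.
Does 4 divide 78? 78 = 4 x 19 + 2, so no.

By the theorem on linear Diophantine equations, 56c + 52d = 78 has integer solutions if and only if gcd(56, 52) divides 78. Since 4 does not divide 78, no solutions exist.

No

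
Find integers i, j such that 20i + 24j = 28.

Step 1: Check solvability.
gcd(20, 24) = 4
Since 4 divides 28, solutions exist.

Step 2: Apply extended Euclidean algorithm to find gcd.
We find integers such that 20*x0 + 24*y0 = 4

Step 3: Scale the particular solution.
Multiply by 28/4 = 7:
i = -7, j = 7

Step 4: Verify.
20*(-7) + 24*(7) = 28 = 28 ✓

i = -7, j = 7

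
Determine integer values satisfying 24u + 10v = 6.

Step 1: Check solvability.
gcd(24, 10) = 2
Since 2 divides 6, solutions exist.

Step 2: Apply extended Euclidean algorithm to find gcd.
We find integers such that 24*x0 + 10*y0 = 2

Step 3: Scale the particular solution.
Multiply by 6/2 = 3:
u = -6, v = 15

Step 4: Verify.
24*(-6) + 10*(15) = 6 = 6 ✓

u = -6, v = 15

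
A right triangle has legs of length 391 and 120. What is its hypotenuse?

c² = a² + b² = 391² + 120² = 152881 + 14400 = 167281
c = 409

409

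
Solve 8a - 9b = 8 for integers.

Step 1: Check solvability.
gcd(8, 9) = 1
Since 1 divides 8, solutions exist.

Step 2: Apply extended Euclidean algorithm to find gcd.
We find integers such that 8*x0 + 9*y0 = 1

Step 3: Scale the particular solution.
Multiply by 8/1 = 8:
a = -8, b = -8

Step 4: Verify.
8*(-8) - 9*(-8) = 8 = 8 ✓

a = -8, b = -8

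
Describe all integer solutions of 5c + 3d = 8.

Step 1: Compute gcd(5, 3) = 1.
Since 1 divides 8, solutions exist.

Step 2: Find a particular solution using extended Euclidean algorithm.
We get c₀ = -8, d₀ = 16.
Check: 5*-8 + 3*16 = 8 = 8 ✓

Step 3: Write the general solution.
c = -8 + (3/1)t = -8 + 3t
d = 16 - (5/1)t = 16 - 5t
for any integer t.

c = -8 + 3t, d = 16 - 5t for integer t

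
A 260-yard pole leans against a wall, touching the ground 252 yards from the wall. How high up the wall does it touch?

The ladder, wall, and ground form a right triangle with hypotenuse 260 and one leg 252.
By the Pythagorean theorem: h² = 260² - 252² = 67600 - 63504 = 4096
h = √4096 = 64 yards

64 yards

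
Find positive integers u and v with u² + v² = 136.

We need to find integers u, v > 0 such that u² + v² = 136.
Trying u = 6: v² = 136 - 6² = 136 - 36 = 100
v = 10
Check: 6² + 10² = 36 + 100 = 136 ✓

136 = 6² + 10²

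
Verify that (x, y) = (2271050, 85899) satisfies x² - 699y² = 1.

Compute x² = 2271050² = 5157668102500
Compute 699y² = 699·85899² = 699·7378638201 = 5157668102499
x² - 699y² = 5157668102500 - 5157668102499 = 1
Since this equals 1, (2271050, 85899) is a solution.

Yes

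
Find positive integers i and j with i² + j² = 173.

We need to find integers i, j > 0 such that i² + j² = 173.
Trying i = 2: j² = 173 - 2² = 173 - 4 = 169
j = 13
Check: 2² + 13² = 4 + 169 = 173 ✓

173 = 2² + 13²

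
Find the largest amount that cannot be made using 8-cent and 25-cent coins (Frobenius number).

For two coprime denominations a and b, the Frobenius number (largest value not representable as a non-negative combination) is ab - a - b.
Here gcd(8, 25) = 1, so they are coprime.
F(8, 25) = 8·25 - 8 - 25 = 200 - 33 = 167

167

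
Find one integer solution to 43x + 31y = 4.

Step 1: Check solvability.
gcd(43, 31) = 1
Since 1 divides 4, solutions exist.

Step 2: Apply extended Euclidean algorithm to find gcd.
We find integers such that 43*x0 + 31*y0 = 1

Step 3: Scale the particular solution.
Multiply by 4/1 = 4:
x = 52, y = -72

Step 4: Verify.
43*(52) + 31*(-72) = 4 = 4 ✓

x = 52, y = -72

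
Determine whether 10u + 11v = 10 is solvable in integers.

Step 1: Compute gcd(10, 11).
gcd(10, 11) = 1

Step 2: Check divisibility.
Does 1 divide 10? 10 = 1 x 10, so yes.

By the theorem on linear Diophantine equations, 10u + 11v = 10 has integer solutions if and only if gcd(10, 11) divides 10. Since 1 | 10, solutions exist.

Yes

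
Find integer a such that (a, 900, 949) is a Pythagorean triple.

a² = c² - b² = 949² - 900² = 900601 - 810000 = 90601
a = sqrt(90601) = 301

301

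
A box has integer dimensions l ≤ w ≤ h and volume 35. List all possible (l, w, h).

Iterate l from 1 to ⌊35^(1/3)⌋. For each l dividing 35, iterate w ≥ l with w dividing 35/l, and set h = 35/(l·w).
Triples found (2): (1×1×35), (1×5×7)

(1×1×35), (1×5×7)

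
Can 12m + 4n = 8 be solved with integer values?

Step 1: Compute gcd(12, 4).
gcd(12, 4) = 4

Step 2: Check divisibility.
Does 4 divide 8? 8 = 4 x 2, so yes.

By the theorem on linear Diophantine equations, 12m + 4n = 8 has integer solutions if and only if gcd(12, 4) divides 8. Since 4 | 8, solutions exist.

Yes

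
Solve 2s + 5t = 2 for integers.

Step 1: Check solvability.
gcd(2, 5) = 1
Since 1 divides 2, solutions exist.

Step 2: Apply extended Euclidean algorithm to find gcd.
We find integers such that 2*x0 + 5*y0 = 1

Step 3: Scale the particular solution.
Multiply by 2/1 = 2:
s = -4, t = 2

Step 4: Verify.
2*(-4) + 5*(2) = 2 = 2 ✓

s = -4, t = 2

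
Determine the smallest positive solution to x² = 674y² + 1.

We seek the smallest positive integers (x, y) with x² - 674y² = 1, i.e., x² = 674y² + 1.
Try successive y values:
y = 1: x² = 674·1² + 1 = 675, not a perfect square
y = 2: x² = 674·2² + 1 = 2697, not a perfect square
y = 3: x² = 674·3² + 1 = 6067, not a perfect square
... continuing the search (or via continued fractions) ...
y = 26: x² = 674·26² + 1 = 455625, x = 675 ✓

Verify: 675² - 674·26² = 455625 - 455624 = 1 ✓

x = 675, y = 26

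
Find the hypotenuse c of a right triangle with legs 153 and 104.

c² = a² + b² = 153² + 104² = 23409 + 10816 = 34225
c = 185

185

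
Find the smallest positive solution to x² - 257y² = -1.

We need x² = 257y² - 1. Try successive y:
y = 1: x² = 257·1² - 1 = 256 = 16² ✓
Check: 16² - 257·1² = 256 - 257 = -1 ✓

x = 16, y = 1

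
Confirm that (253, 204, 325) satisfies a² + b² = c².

Compute a² + b² = 253² + 204² = 64009 + 41616 = 105625
Compute c² = 325² = 105625
Since 105625 = 105625, confirmed.

Yes, it is a Pythagorean triple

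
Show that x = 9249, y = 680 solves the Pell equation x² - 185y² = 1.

Compute x² = 9249² = 85544001
Compute 185y² = 185·680² = 185·462400 = 85544000
x² - 185y² = 85544001 - 85544000 = 1
Since this equals 1, (9249, 680) is a solution.

Yes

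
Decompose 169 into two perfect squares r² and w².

We need to find integers r, w > 0 such that r² + w² = 169.
Trying r = 5: w² = 169 - 5² = 169 - 25 = 144
w = 12
Check: 5² + 12² = 25 + 144 = 169 ✓

169 = 5² + 12²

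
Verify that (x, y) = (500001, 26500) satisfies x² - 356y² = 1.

Compute x² = 500001² = 250001000001
Compute 356y² = 356·26500² = 356·702250000 = 250001000000
x² - 356y² = 250001000001 - 250001000000 = 1
Since this equals 1, (500001, 26500) is a solution.

Yes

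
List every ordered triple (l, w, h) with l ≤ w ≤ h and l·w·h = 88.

Iterate l from 1 to ⌊88^(1/3)⌋. For each l dividing 88, iterate w ≥ l with w dividing 88/l, and set h = 88/(l·w).
Triples found (6): (1×1×88), (1×2×44), (1×4×22), (1×8×11), (2×2×22), (2×4×11)

(1×1×88), (1×2×44), (1×4×22), (1×8×11), (2×2×22), (2×4×11)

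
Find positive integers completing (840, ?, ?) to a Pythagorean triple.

We need the other leg and hypotenuse such that 840² + x² = c².
Take x = 41, c = 841: 840² + 41² = 705600 + 1681 = 707281 = 841² ✓
Triple: (41, 840, 841)

(41, 840, 841)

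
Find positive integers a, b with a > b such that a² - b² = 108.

Factor: a² - b² = (a+b)(a-b) = 108.
We need two factors of 108 with the same parity.
Use a+b = 54 and a-b = 2 (product 54·2 = 108).
Adding: 2a = 56, so a = 28.
Subtracting: 2b = 52, so b = 26.
Check: 28² - 26² = 784 - 676 = 108 ✓

a = 28, b = 26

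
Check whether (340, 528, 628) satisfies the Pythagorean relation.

Compute a² + b²:
340² + 528² = 115600 + 278784 = 394384
Compute c²:
628² = 394384
Since 394384 = 394384, it is a Pythagorean triple.

Yes, it is a Pythagorean triple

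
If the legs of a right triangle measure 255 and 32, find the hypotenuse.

c² = a² + b² = 255² + 32² = 65025 + 1024 = 66049
c = 257

257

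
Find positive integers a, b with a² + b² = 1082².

We need a² + b² = 1082² = 1170724.
Trying: 682² + 840² = 465124 + 705600 = 1170724 ✓

(682, 840, 1082)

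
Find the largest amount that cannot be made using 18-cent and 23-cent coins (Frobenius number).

For two coprime denominations a and b, the Frobenius number (largest value not representable as a non-negative combination) is ab - a - b.
Here gcd(18, 23) = 1, so they are coprime.
F(18, 23) = 18·23 - 18 - 23 = 414 - 41 = 373

373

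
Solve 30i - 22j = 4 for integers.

Step 1: Check solvability.
gcd(30, 22) = 2
Since 2 divides 4, solutions exist.

Step 2: Apply extended Euclidean algorithm to find gcd.
We find integers such that 30*x0 + 22*y0 = 2

Step 3: Scale the particular solution.
Multiply by 4/2 = 2:
i = 6, j = 8

Step 4: Verify.
30*(6) - 22*(8) = 4 = 4 ✓

i = 6, j = 8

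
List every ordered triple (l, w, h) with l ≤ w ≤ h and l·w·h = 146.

Iterate l from 1 to ⌊146^(1/3)⌋. For each l dividing 146, iterate w ≥ l with w dividing 146/l, and set h = 146/(l·w).
Triples found (2): (1×1×146), (1×2×73)

(1×1×146), (1×2×73)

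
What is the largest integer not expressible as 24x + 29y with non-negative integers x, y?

For two coprime denominations a and b, the Frobenius number (largest value not representable as a non-negative combination) is ab - a - b.
Here gcd(24, 29) = 1, so they are coprime.
F(24, 29) = 24·29 - 24 - 29 = 696 - 53 = 643

643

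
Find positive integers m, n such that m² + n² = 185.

Search for m with 185 - m² a perfect square.
m = 4: 185 - 4² = 185 - 16 = 169 = 13² ✓
So m = 4, n = 13.

m = 4, n = 13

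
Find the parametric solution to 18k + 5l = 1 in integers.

Step 1: Compute gcd(18, 5) = 1.
Since 1 divides 1, solutions exist.

Step 2: Find a particular solution using extended Euclidean algorithm.
We get k₀ = 2, l₀ = -7.
Check: 18*2 + 5*-7 = 1 = 1 ✓

Step 3: Write the general solution.
k = 2 + (5/1)t = 2 + 5t
l = -7 - (18/1)t = -7 - 18t
for any integer t.

k = 2 + 5t, l = -7 - 18t for integer t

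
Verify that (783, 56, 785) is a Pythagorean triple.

Compute a² + b² = 783² + 56² = 613089 + 3136 = 616225
Compute c² = 785² = 616225
Since 616225 = 616225, confirmed.

Yes, it is a Pythagorean triple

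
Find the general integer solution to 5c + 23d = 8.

Step 1: Compute gcd(5, 23) = 1.
Since 1 divides 8, solutions exist.

Step 2: Find a particular solution using extended Euclidean algorithm.
We get c₀ = -72, d₀ = 16.
Check: 5*-72 + 23*16 = 8 = 8 ✓

Step 3: Write the general solution.
c = -72 + (23/1)t = -72 + 23t
d = 16 - (5/1)t = 16 - 5t
for any integer t.

c = -72 + 23t, d = 16 - 5t for integer t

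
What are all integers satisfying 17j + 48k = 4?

Step 1: Compute gcd(17, 48) = 1.
Since 1 divides 4, solutions exist.

Step 2: Find a particular solution using extended Euclidean algorithm.
We get j₀ = 68, k₀ = -24.
Check: 17*68 + 48*-24 = 4 = 4 ✓

Step 3: Write the general solution.
j = 68 + (48/1)t = 68 + 48t
k = -24 - (17/1)t = -24 - 17t
for any integer t.

j = 68 + 48t, k = -24 - 17t for integer t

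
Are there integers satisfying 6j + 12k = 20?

Step 1: Compute gcd(6, 12).
gcd(6, 12) = 6

Step 2: Check divisibility.
Does 6 divide 20? 20 = 6 x 3 + 2, so no.

By the theorem on linear Diophantine equations, 6j + 12k = 20 has integer solutions if and only if gcd(6, 12) divides 20. Since 6 does not divide 20, no solutions exist.

No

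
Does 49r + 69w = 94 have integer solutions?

Step 1: Compute gcd(49, 69).
gcd(49, 69) = 1

Step 2: Check divisibility.
Does 1 divide 94? 94 = 1 x 94, so yes.

By the theorem on linear Diophantine equations, 49r + 69w = 94 has integer solutions if and only if gcd(49, 69) divides 94. Since 1 | 94, solutions exist.

Yes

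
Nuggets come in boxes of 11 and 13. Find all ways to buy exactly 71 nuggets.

We need non-negative integers (x, y) with 11x + 13y = 71.
For each x in 0..6, check if 71 - 11x is a non-negative multiple of 13.
No x yields an integer y ≥ 0.

No solution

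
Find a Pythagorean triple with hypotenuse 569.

We need a² + b² = 569² = 323761.
Trying: 231² + 520² = 53361 + 270400 = 323761 ✓

(231, 520, 569)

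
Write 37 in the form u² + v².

We need to find integers u, v > 0 such that u² + v² = 37.
Trying u = 1: v² = 37 - 1² = 37 - 1 = 36
v = 6
Check: 1² + 6² = 1 + 36 = 37 ✓

37 = 1² + 6²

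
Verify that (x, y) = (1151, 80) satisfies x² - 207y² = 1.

Compute x² = 1151² = 1324801
Compute 207y² = 207·80² = 207·6400 = 1324800
x² - 207y² = 1324801 - 1324800 = 1
Since this equals 1, (1151, 80) is a solution.

Yes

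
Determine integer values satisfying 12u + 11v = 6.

Step 1: Check solvability.
gcd(12, 11) = 1
Since 1 divides 6, solutions exist.

Step 2: Apply extended Euclidean algorithm to find gcd.
We find integers such that 12*x0 + 11*y0 = 1

Step 3: Scale the particular solution.
Multiply by 6/1 = 6:
u = 6, v = -6

Step 4: Verify.
12*(6) + 11*(-6) = 6 = 6 ✓

u = 6, v = -6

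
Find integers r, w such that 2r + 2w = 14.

Step 1: Check solvability.
gcd(2, 2) = 2
Since 2 divides 14, solutions exist.

Step 2: Apply extended Euclidean algorithm to find gcd.
We find integers such that 2*x0 + 2*y0 = 2

Step 3: Scale the particular solution.
Multiply by 14/2 = 7:
r = 0, w = 7

Step 4: Verify.
2*(0) + 2*(7) = 14 = 14 ✓

r = 0, w = 7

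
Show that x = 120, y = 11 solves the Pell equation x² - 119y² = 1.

Compute x² = 120² = 14400
Compute 119y² = 119·11² = 119·121 = 14399
x² - 119y² = 14400 - 14399 = 1
Since this equals 1, (120, 11) is a solution.

Yes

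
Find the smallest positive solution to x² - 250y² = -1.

We need x² = 250y² - 1. Try successive y:
y = 1: x² = 250·1² - 1 = 249, not a perfect square
y = 2: x² = 250·2² - 1 = 999, not a perfect square
y = 3: x² = 250·3² - 1 = 2249, not a perfect square
...
y = 281: x² = 250·281² - 1 = 19740249 = 4443² ✓
Check: 4443² - 250·281² = 19740249 - 19740250 = -1 ✓

x = 4443, y = 281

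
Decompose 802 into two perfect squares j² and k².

We need to find integers j, k > 0 such that j² + k² = 802.
Trying j = 19: k² = 802 - 19² = 802 - 361 = 441
k = 21
Check: 19² + 21² = 361 + 441 = 802 ✓

802 = 19² + 21²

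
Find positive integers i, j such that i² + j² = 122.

Search for i with 122 - i² a perfect square.
i = 1: 122 - 1² = 122 - 1 = 121 = 11² ✓
So i = 1, j = 11.

i = 1, j = 11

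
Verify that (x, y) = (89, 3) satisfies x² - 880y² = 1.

Compute x² = 89² = 7921
Compute 880y² = 880·3² = 880·9 = 7920
x² - 880y² = 7921 - 7920 = 1
Since this equals 1, (89, 3) is a solution.

Yes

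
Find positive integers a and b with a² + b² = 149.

We need to find integers a, b > 0 such that a² + b² = 149.
Trying a = 7: b² = 149 - 7² = 149 - 49 = 100
b = 10
Check: 7² + 10² = 49 + 100 = 149 ✓

149 = 7² + 10²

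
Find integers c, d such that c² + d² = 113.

We need to find integers c, d > 0 such that c² + d² = 113.
Trying c = 7: d² = 113 - 7² = 113 - 49 = 64
d = 8
Check: 7² + 8² = 49 + 64 = 113 ✓

113 = 7² + 8²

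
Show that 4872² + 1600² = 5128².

Compute a² + b² = 4872² + 1600² = 23736384 + 2560000 = 26296384
Compute c² = 5128² = 26296384
Since 26296384 = 26296384, confirmed.

Yes, it is a Pythagorean triple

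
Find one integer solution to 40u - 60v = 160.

Step 1: Check solvability.
gcd(40, 60) = 20
Since 20 divides 160, solutions exist.

Step 2: Apply extended Euclidean algorithm to find gcd.
We find integers such that 40*x0 + 60*y0 = 20

Step 3: Scale the particular solution.
Multiply by 160/20 = 8:
u = -8, v = -8

Step 4: Verify.
40*(-8) - 60*(-8) = 160 = 160 ✓

u = -8, v = -8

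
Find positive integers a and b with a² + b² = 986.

We need to find integers a, b > 0 such that a² + b² = 986.
Trying a = 5: b² = 986 - 5² = 986 - 25 = 961
b = 31
Check: 5² + 31² = 25 + 961 = 986 ✓

986 = 5² + 31²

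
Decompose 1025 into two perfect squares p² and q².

We need to find integers p, q > 0 such that p² + q² = 1025.
Trying p = 1: q² = 1025 - 1² = 1025 - 1 = 1024
q = 32
Check: 1² + 32² = 1 + 1024 = 1025 ✓

1025 = 1² + 32²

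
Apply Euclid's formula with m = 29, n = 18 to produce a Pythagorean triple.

a = m² - n² = 29² - 18² = 841 - 324 = 517
b = 2mn = 2·29·18 = 1044
c = m² + n² = 841 + 324 = 1165
Verify: 517² + 1044² = 267289 + 1089936 = 1357225 = 1165² ✓

(517, 1044, 1165)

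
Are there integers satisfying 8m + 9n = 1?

Step 1: Compute gcd(8, 9).
gcd(8, 9) = 1

Step 2: Check divisibility.
Does 1 divide 1? 1 = 1 x 1, so yes.

By the theorem on linear Diophantine equations, 8m + 9n = 1 has integer solutions if and only if gcd(8, 9) divides 1. Since 1 | 1, solutions exist.

Yes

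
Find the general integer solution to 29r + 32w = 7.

Step 1: Compute gcd(29, 32) = 1.
Since 1 divides 7, solutions exist.

Step 2: Find a particular solution using extended Euclidean algorithm.
We get r₀ = -77, w₀ = 70.
Check: 29*-77 + 32*70 = 7 = 7 ✓

Step 3: Write the general solution.
r = -77 + (32/1)t = -77 + 32t
w = 70 - (29/1)t = 70 - 29t
for any integer t.

r = -77 + 32t, w = 70 - 29t for integer t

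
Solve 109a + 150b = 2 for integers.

Step 1: Check solvability.
gcd(109, 150) = 1
Since 1 divides 2, solutions exist.

Step 2: Apply extended Euclidean algorithm to find gcd.
We find integers such that 109*x0 + 150*y0 = 1

Step 3: Scale the particular solution.
Multiply by 2/1 = 2:
a = -22, b = 16

Step 4: Verify.
109*(-22) + 150*(16) = 2 = 2 ✓

a = -22, b = 16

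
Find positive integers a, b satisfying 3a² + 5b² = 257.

Try small values of a and check whether (257 - 3a²)/5 is a perfect square.
a = 2: 3·2² = 12, so 5b² = 257 - 12 = 245, giving b² = 49, b = 7.
Check: 3·2² + 5·7² = 12 + 245 = 257 ✓

a = 2, b = 7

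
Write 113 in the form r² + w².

We need to find integers r, w > 0 such that r² + w² = 113.
Trying r = 7: w² = 113 - 7² = 113 - 49 = 64
w = 8
Check: 7² + 8² = 49 + 64 = 113 ✓

113 = 7² + 8²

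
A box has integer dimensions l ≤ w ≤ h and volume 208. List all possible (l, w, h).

Iterate l from 1 to ⌊208^(1/3)⌋. For each l dividing 208, iterate w ≥ l with w dividing 208/l, and set h = 208/(l·w).
Triples found (9): (1×1×208), (1×2×104), (1×4×52), (1×8×26), (1×13×16), (2×2×52), (2×4×26), (2×8×13), (4×4×13)

(1×1×208), (1×2×104), (1×4×52), (1×8×26), (1×13×16), (2×2×52), (2×4×26), (2×8×13), (4×4×13)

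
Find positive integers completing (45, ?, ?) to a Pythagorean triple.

We need the other leg and hypotenuse such that 45² + x² = c².
Take x = 1012, c = 1013: 45² + 1012² = 2025 + 1024144 = 1026169 = 1013² ✓
Triple: (45, 1012, 1013)

(45, 1012, 1013)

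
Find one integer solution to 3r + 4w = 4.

Step 1: Check solvability.
gcd(3, 4) = 1
Since 1 divides 4, solutions exist.

Step 2: Apply extended Euclidean algorithm to find gcd.
We find integers such that 3*x0 + 4*y0 = 1

Step 3: Scale the particular solution.
Multiply by 4/1 = 4:
r = -4, w = 4

Step 4: Verify.
3*(-4) + 4*(4) = 4 = 4 ✓

r = -4, w = 4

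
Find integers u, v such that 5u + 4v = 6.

Step 1: Check solvability.
gcd(5, 4) = 1
Since 1 divides 6, solutions exist.

Step 2: Apply extended Euclidean algorithm to find gcd.
We find integers such that 5*x0 + 4*y0 = 1

Step 3: Scale the particular solution.
Multiply by 6/1 = 6:
u = 6, v = -6

Step 4: Verify.
5*(6) + 4*(-6) = 6 = 6 ✓

u = 6, v = -6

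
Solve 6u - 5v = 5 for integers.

Step 1: Check solvability.
gcd(6, 5) = 1
Since 1 divides 5, solutions exist.

Step 2: Apply extended Euclidean algorithm to find gcd.
We find integers such that 6*x0 + 5*y0 = 1

Step 3: Scale the particular solution.
Multiply by 5/1 = 5:
u = 5, v = 5

Step 4: Verify.
6*(5) - 5*(5) = 5 = 5 ✓

u = 5, v = 5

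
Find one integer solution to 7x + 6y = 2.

Step 1: Check solvability.
gcd(7, 6) = 1
Since 1 divides 2, solutions exist.

Step 2: Apply extended Euclidean algorithm to find gcd.
We find integers such that 7*x0 + 6*y0 = 1

Step 3: Scale the particular solution.
Multiply by 2/1 = 2:
x = 2, y = -2

Step 4: Verify.
7*(2) + 6*(-2) = 2 = 2 ✓

x = 2, y = -2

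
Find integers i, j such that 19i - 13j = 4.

Step 1: Check solvability.
gcd(19, 13) = 1
Since 1 divides 4, solutions exist.

Step 2: Apply extended Euclidean algorithm to find gcd.
We find integers such that 19*x0 + 13*y0 = 1

Step 3: Scale the particular solution.
Multiply by 4/1 = 4:
i = -8, j = -12

Step 4: Verify.
19*(-8) - 13*(-12) = 4 = 4 ✓

i = -8, j = -12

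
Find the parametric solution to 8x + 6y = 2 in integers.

Step 1: Compute gcd(8, 6) = 2.
Since 2 divides 2, solutions exist.

Step 2: Find a particular solution using extended Euclidean algorithm.
We get x₀ = 1, y₀ = -1.
Check: 8*1 + 6*-1 = 2 = 2 ✓

Step 3: Write the general solution.
x = 1 + (6/2)t = 1 + 3t
y = -1 - (8/2)t = -1 - 4t
for any integer t.

x = 1 + 3t, y = -1 - 4t for integer t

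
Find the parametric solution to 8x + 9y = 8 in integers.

Step 1: Compute gcd(8, 9) = 1.
Since 1 divides 8, solutions exist.

Step 2: Find a particular solution using extended Euclidean algorithm.
We get x₀ = -8, y₀ = 8.
Check: 8*-8 + 9*8 = 8 = 8 ✓

Step 3: Write the general solution.
x = -8 + (9/1)t = -8 + 9t
y = 8 - (8/1)t = 8 - 8t
for any integer t.

x = -8 + 9t, y = 8 - 8t for integer t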